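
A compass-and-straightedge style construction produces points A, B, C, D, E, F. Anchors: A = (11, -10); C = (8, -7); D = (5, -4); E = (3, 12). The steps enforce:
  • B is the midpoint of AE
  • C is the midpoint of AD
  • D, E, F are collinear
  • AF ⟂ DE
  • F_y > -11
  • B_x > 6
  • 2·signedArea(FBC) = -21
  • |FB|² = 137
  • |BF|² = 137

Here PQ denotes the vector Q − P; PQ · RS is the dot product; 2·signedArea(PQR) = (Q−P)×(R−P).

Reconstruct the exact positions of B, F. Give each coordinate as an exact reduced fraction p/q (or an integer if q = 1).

B = (7, 1)
F = (379/65, -692/65)

1. B_x = 7  [B is the midpoint of AE]
2. B_y = 1  [B is the midpoint of AE]
   → B = (7, 1)
3. F_x = 379/65  [D, E, F are collinear ∩ AF ⟂ DE]
4. F_y = -692/65  [D, E, F are collinear ∩ AF ⟂ DE]
   → F = (379/65, -692/65)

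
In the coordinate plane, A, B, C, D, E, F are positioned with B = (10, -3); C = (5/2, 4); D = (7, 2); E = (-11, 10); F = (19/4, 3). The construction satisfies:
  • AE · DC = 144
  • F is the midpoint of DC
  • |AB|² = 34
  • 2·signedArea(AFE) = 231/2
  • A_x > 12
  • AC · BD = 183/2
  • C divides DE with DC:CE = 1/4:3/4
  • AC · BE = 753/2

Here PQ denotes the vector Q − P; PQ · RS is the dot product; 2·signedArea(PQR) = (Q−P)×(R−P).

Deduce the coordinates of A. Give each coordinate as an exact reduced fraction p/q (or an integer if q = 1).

1. A_x = 13  [AC · BD = 183/2 ∩ AE · DC = 144]
2. A_y = -8  [AC · BD = 183/2 ∩ AE · DC = 144]
   → A = (13, -8)

A = (13, -8)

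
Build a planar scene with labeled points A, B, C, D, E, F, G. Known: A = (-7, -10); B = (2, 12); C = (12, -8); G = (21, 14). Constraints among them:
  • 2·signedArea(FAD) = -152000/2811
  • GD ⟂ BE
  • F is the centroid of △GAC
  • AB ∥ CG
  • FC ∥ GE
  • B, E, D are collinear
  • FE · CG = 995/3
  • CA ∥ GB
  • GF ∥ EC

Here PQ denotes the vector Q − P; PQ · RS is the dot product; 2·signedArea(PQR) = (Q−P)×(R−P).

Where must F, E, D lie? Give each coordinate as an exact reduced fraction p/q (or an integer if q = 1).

D = (18557/937, 7758/937)
E = (73/3, 22/3)
F = (26/3, -4/3)

1. F_x = 26/3  [F is the centroid of △GAC]
2. F_y = -4/3  [F is the centroid of △GAC]
   → F = (26/3, -4/3)
3. E_x = 73/3  [GF ∥ EC ∩ FC ∥ GE]
4. E_y = 22/3  [GF ∥ EC ∩ FC ∥ GE]
   → E = (73/3, 22/3)
5. D_x = 18557/937  [B, E, D are collinear ∩ GD ⟂ BE]
6. D_y = 7758/937  [B, E, D are collinear ∩ GD ⟂ BE]
   → D = (18557/937, 7758/937)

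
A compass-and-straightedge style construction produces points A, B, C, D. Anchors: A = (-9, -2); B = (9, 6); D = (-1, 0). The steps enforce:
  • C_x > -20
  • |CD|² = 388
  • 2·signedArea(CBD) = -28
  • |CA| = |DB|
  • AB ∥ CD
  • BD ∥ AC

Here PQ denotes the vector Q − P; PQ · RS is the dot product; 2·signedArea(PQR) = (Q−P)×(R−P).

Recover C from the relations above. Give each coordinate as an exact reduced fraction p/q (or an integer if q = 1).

C = (-19, -8)

1. C_x = -19  [AB ∥ CD ∩ BD ∥ AC]
2. C_y = -8  [AB ∥ CD ∩ BD ∥ AC]
   → C = (-19, -8)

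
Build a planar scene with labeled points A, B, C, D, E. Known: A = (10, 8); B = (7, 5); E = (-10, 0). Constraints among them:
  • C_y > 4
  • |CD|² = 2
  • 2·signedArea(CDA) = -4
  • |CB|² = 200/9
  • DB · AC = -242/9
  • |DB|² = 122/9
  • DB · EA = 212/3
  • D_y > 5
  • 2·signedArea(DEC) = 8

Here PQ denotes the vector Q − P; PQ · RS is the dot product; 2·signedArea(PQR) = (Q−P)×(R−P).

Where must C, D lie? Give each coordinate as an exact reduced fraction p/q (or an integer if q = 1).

1. D_x = 10/3  [line -20·x + -8·y + 328/3 = 0 ∩ |DB|² = 122/9]
2. D_y = 16/3  [line -20·x + -8·y + 328/3 = 0 ∩ |DB|² = 122/9]
   → D = (10/3, 16/3)
3. C_x = 7/3  [2·signedArea(CDA) = -4 ∩ DB · AC = -242/9]
4. C_y = 13/3  [2·signedArea(CDA) = -4 ∩ DB · AC = -242/9]
   → C = (7/3, 13/3)

C = (7/3, 13/3)
D = (10/3, 16/3)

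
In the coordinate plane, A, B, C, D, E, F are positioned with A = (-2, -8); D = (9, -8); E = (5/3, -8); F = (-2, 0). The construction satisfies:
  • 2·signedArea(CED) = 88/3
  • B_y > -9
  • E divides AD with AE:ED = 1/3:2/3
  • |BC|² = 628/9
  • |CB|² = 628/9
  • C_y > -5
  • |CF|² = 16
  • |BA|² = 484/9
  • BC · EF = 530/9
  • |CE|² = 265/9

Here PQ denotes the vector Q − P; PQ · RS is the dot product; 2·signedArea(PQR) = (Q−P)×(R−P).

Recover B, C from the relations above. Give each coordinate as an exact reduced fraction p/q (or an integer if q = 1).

B = (16/3, -8)
C = (-2, -4)

1. C_y = -4  [2·signedArea(CED) = 88/3]
2. C_x = -2  [|CF|² = 16]
   → C = (-2, -4)
3. B_x = 16/3  [line 11/3·x + -8·y + -752/9 = 0 ∩ |BC|² = 628/9]
4. B_y = -8  [line 11/3·x + -8·y + -752/9 = 0 ∩ |BC|² = 628/9]
   → B = (16/3, -8)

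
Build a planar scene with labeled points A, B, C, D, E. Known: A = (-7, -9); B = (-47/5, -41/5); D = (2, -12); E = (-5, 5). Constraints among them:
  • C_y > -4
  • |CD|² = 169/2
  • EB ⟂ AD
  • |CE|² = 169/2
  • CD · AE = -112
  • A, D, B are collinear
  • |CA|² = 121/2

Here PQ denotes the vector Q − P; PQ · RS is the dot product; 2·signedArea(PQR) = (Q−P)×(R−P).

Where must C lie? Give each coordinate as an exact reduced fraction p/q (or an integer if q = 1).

C = (-3/2, -7/2)

1. C_x = -3/2  [line -2·x + -14·y + -52 = 0 ∩ |CD|² = 169/2]
2. C_y = -7/2  [line -2·x + -14·y + -52 = 0 ∩ |CD|² = 169/2]
   → C = (-3/2, -7/2)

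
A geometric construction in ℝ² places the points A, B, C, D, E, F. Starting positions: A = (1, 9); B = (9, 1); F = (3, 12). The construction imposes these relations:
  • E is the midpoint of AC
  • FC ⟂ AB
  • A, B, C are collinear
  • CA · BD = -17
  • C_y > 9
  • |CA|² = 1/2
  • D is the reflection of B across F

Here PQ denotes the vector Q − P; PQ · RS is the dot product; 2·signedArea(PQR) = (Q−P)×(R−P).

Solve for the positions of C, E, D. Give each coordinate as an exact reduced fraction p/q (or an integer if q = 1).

C = (1/2, 19/2)
D = (-3, 23)
E = (3/4, 37/4)

1. C_x = 1/2  [A, B, C are collinear ∩ FC ⟂ AB]
2. C_y = 19/2  [A, B, C are collinear ∩ FC ⟂ AB]
   → C = (1/2, 19/2)
3. E_x = 3/4  [E is the midpoint of AC]
4. E_y = 37/4  [E is the midpoint of AC]
   → E = (3/4, 37/4)
5. D_x = -3  [D is the reflection of B across F]
6. D_y = 23  [D is the reflection of B across F]
   → D = (-3, 23)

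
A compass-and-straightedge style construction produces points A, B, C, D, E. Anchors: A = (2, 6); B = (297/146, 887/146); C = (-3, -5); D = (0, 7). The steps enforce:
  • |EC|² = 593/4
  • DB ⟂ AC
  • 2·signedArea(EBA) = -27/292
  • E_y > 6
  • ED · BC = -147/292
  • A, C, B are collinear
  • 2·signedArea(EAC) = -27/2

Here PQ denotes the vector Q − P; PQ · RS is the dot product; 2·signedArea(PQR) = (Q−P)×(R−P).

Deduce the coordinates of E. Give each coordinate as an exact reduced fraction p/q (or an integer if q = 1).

E = (1, 13/2)

1. E_x = 1  [2·signedArea(EAC) = -27/2 ∩ ED · BC = -147/292]
2. E_y = 13/2  [2·signedArea(EAC) = -27/2 ∩ ED · BC = -147/292]
   → E = (1, 13/2)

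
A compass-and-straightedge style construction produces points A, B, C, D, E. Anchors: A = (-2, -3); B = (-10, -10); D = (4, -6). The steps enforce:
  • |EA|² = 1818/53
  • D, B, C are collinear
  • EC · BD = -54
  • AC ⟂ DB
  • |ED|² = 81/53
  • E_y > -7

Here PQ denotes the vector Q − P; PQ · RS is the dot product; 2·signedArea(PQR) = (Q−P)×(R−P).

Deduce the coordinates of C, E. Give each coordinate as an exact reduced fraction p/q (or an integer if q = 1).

1. C_x = -40/53  [D, B, C are collinear ∩ AC ⟂ DB]
2. C_y = -390/53  [D, B, C are collinear ∩ AC ⟂ DB]
   → C = (-40/53, -390/53)
3. E_x = 149/53  [line -14·x + -4·y + 14 = 0 ∩ |ED|² = 81/53]
4. E_y = -336/53  [line -14·x + -4·y + 14 = 0 ∩ |ED|² = 81/53]
   → E = (149/53, -336/53)

C = (-40/53, -390/53)
E = (149/53, -336/53)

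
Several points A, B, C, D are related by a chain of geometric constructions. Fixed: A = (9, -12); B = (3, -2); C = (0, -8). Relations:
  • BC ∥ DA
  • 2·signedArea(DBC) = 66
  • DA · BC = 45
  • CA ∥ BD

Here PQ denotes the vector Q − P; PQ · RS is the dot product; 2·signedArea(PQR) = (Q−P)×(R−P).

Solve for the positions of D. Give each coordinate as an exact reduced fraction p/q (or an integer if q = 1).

D = (12, -6)

1. D_x = 12  [BC ∥ DA ∩ CA ∥ BD]
2. D_y = -6  [BC ∥ DA ∩ CA ∥ BD]
   → D = (12, -6)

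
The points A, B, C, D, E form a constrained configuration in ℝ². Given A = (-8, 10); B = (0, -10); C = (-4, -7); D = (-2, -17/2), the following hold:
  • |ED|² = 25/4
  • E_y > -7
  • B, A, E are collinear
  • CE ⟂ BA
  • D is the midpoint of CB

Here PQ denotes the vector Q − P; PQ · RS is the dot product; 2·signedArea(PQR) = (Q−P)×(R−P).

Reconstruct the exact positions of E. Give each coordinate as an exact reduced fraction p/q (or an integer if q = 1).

1. E_x = -46/29  [B, A, E are collinear ∩ CE ⟂ BA]
2. E_y = -175/29  [B, A, E are collinear ∩ CE ⟂ BA]
   → E = (-46/29, -175/29)

E = (-46/29, -175/29)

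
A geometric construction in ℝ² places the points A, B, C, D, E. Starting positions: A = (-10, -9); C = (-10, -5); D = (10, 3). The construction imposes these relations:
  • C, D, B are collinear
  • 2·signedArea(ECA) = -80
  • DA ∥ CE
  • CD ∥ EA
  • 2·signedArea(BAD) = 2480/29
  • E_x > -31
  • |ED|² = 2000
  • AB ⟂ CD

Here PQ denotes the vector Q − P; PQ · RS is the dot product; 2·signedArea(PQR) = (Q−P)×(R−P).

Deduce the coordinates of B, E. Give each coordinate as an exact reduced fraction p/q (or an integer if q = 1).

B = (-330/29, -161/29)
E = (-30, -17)

1. B_x = -330/29  [C, D, B are collinear ∩ AB ⟂ CD]
2. B_y = -161/29  [C, D, B are collinear ∩ AB ⟂ CD]
   → B = (-330/29, -161/29)
3. E_x = -30  [CD ∥ EA ∩ DA ∥ CE]
4. E_y = -17  [CD ∥ EA ∩ DA ∥ CE]
   → E = (-30, -17)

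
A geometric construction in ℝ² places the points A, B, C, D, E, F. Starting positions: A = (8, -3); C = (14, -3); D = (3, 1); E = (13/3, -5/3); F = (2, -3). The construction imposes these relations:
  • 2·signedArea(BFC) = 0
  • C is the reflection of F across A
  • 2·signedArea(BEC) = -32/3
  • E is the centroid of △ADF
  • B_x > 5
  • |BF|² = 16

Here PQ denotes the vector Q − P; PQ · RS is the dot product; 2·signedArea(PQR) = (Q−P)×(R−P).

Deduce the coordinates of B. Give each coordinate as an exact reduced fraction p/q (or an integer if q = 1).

B = (6, -3)

1. B_x = 6  [2·signedArea(BFC) = 0 ∩ 2·signedArea(BEC) = -32/3]
2. B_y = -3  [2·signedArea(BFC) = 0 ∩ 2·signedArea(BEC) = -32/3]
   → B = (6, -3)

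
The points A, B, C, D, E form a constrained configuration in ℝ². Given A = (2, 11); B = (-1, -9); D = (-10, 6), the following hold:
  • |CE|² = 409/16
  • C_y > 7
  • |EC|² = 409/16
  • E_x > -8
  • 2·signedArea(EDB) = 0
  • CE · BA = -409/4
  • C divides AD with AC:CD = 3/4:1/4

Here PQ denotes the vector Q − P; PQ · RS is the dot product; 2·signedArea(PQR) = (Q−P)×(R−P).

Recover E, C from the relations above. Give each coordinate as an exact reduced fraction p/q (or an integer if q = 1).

1. C_x = -7  [C divides AD with AC:CD = 3/4:1/4]
2. C_y = 29/4  [C divides AD with AC:CD = 3/4:1/4]
   → C = (-7, 29/4)
3. E_x = -31/4  [2·signedArea(EDB) = 0 ∩ CE · BA = -409/4]
4. E_y = 9/4  [2·signedArea(EDB) = 0 ∩ CE · BA = -409/4]
   → E = (-31/4, 9/4)

C = (-7, 29/4)
E = (-31/4, 9/4)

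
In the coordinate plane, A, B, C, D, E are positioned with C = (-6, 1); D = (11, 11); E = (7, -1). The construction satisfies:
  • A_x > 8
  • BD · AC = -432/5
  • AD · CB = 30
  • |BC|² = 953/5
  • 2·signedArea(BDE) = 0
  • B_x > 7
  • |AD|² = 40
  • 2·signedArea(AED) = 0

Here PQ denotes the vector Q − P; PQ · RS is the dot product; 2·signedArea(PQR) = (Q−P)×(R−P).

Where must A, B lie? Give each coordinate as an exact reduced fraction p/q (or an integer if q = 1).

1. B_x = 39/5  [line 12·x + -4·y + -88 = 0 ∩ |BC|² = 953/5]
2. B_y = 7/5  [line 12·x + -4·y + -88 = 0 ∩ |BC|² = 953/5]
   → B = (39/5, 7/5)
3. A_x = 9  [2·signedArea(AED) = 0 ∩ BD · AC = -432/5]
4. A_y = 5  [2·signedArea(AED) = 0 ∩ BD · AC = -432/5]
   → A = (9, 5)

A = (9, 5)
B = (39/5, 7/5)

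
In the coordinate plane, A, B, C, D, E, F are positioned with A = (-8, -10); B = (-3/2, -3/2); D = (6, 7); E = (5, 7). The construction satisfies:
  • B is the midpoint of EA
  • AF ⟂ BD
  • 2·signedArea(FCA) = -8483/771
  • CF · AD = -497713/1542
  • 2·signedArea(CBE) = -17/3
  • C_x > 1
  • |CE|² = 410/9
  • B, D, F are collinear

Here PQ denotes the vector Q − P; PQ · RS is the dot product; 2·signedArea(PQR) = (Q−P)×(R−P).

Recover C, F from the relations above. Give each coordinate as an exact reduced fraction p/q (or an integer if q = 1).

1. F_x = -4401/514  [B, D, F are collinear ∩ AF ⟂ BD]
2. F_y = -4885/514  [B, D, F are collinear ∩ AF ⟂ BD]
   → F = (-4401/514, -4885/514)
3. C_x = 4/3  [2·signedArea(CBE) = -17/3 ∩ 2·signedArea(FCA) = -8483/771]
4. C_y = 4/3  [2·signedArea(CBE) = -17/3 ∩ 2·signedArea(FCA) = -8483/771]
   → C = (4/3, 4/3)

C = (4/3, 4/3)
F = (-4401/514, -4885/514)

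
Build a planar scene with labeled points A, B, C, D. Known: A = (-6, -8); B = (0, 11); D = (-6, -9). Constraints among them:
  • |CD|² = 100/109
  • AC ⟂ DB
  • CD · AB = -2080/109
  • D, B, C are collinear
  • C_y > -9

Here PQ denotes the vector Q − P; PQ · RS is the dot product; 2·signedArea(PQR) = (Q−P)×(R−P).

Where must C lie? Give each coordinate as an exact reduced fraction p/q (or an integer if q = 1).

C = (-624/109, -881/109)

1. C_x = -624/109  [D, B, C are collinear ∩ AC ⟂ DB]
2. C_y = -881/109  [D, B, C are collinear ∩ AC ⟂ DB]
   → C = (-624/109, -881/109)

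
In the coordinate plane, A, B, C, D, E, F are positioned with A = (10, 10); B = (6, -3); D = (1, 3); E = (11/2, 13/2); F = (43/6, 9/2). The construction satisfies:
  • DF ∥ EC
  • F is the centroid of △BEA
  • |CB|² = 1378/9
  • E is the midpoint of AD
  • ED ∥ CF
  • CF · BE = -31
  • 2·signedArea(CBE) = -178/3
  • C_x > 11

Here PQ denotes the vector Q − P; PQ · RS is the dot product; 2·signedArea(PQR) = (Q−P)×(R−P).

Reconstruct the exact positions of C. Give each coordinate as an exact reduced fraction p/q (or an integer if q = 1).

1. C_x = 35/3  [ED ∥ CF ∩ DF ∥ EC]
2. C_y = 8  [ED ∥ CF ∩ DF ∥ EC]
   → C = (35/3, 8)

C = (35/3, 8)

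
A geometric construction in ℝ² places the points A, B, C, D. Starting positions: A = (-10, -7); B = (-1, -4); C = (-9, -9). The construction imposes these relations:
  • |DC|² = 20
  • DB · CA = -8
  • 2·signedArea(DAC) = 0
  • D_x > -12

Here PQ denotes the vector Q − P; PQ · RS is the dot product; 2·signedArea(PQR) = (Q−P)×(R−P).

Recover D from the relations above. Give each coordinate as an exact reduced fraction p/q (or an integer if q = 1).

D = (-11, -5)

1. D_x = -11  [2·signedArea(DAC) = 0 ∩ DB · CA = -8]
2. D_y = -5  [2·signedArea(DAC) = 0 ∩ DB · CA = -8]
   → D = (-11, -5)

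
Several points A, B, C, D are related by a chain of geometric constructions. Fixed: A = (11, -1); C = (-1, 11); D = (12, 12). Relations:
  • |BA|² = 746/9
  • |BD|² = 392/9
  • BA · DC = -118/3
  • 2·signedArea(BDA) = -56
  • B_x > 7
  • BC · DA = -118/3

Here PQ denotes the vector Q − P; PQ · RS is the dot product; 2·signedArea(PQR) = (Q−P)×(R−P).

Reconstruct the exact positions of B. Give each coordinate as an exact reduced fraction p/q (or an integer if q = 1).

B = (22/3, 22/3)

1. B_x = 22/3  [BA · DC = -118/3 ∩ BC · DA = -118/3]
2. B_y = 22/3  [BA · DC = -118/3 ∩ BC · DA = -118/3]
   → B = (22/3, 22/3)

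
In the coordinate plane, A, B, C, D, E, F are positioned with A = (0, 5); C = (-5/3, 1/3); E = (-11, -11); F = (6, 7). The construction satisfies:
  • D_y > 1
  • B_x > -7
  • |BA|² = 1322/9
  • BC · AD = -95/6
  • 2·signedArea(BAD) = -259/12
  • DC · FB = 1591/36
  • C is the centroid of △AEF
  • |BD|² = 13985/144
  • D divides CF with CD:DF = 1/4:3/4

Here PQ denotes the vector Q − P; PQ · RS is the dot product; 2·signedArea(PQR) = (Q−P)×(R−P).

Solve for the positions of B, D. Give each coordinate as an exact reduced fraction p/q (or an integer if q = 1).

1. D_x = 1/4  [D divides CF with CD:DF = 1/4:3/4]
2. D_y = 2  [D divides CF with CD:DF = 1/4:3/4]
   → D = (1/4, 2)
3. B_x = -19/3  [BC · AD = -95/6 ∩ DC · FB = 1591/36]
4. B_y = -16/3  [BC · AD = -95/6 ∩ DC · FB = 1591/36]
   → B = (-19/3, -16/3)

B = (-19/3, -16/3)
D = (1/4, 2)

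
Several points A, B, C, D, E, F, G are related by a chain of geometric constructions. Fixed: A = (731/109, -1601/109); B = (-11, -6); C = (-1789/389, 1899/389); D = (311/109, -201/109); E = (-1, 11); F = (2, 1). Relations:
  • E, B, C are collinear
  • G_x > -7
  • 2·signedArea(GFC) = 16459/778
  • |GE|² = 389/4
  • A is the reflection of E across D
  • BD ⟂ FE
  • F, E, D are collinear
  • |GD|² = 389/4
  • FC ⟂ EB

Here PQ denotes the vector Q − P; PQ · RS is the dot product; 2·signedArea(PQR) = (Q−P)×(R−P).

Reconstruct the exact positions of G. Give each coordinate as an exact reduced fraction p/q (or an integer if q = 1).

G = (-6, 5/2)

1. G_x = -6  [line -1510/389·x + -2567/389·y + -5285/778 = 0 ∩ |GE|² = 389/4]
2. G_y = 5/2  [line -1510/389·x + -2567/389·y + -5285/778 = 0 ∩ |GE|² = 389/4]
   → G = (-6, 5/2)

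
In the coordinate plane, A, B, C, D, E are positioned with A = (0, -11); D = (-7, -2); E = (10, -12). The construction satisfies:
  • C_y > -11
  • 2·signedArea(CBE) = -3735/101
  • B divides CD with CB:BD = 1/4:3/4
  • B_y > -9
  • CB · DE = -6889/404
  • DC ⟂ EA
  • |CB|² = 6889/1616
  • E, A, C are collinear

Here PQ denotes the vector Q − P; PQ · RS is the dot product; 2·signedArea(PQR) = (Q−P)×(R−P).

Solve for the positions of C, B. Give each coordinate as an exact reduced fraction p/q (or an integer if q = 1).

1. C_x = -790/101  [E, A, C are collinear ∩ DC ⟂ EA]
2. C_y = -1032/101  [E, A, C are collinear ∩ DC ⟂ EA]
   → C = (-790/101, -1032/101)
3. B_x = -3077/404  [B divides CD with CB:BD = 1/4:3/4]
4. B_y = -1649/202  [B divides CD with CB:BD = 1/4:3/4]
   → B = (-3077/404, -1649/202)

B = (-3077/404, -1649/202)
C = (-790/101, -1032/101)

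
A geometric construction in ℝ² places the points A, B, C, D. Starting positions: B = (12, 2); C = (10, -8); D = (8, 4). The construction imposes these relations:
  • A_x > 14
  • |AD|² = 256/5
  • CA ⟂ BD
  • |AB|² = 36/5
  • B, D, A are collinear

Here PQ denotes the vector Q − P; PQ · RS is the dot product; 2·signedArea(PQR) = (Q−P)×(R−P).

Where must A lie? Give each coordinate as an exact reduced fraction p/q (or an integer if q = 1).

1. A_x = 72/5  [B, D, A are collinear ∩ CA ⟂ BD]
2. A_y = 4/5  [B, D, A are collinear ∩ CA ⟂ BD]
   → A = (72/5, 4/5)

A = (72/5, 4/5)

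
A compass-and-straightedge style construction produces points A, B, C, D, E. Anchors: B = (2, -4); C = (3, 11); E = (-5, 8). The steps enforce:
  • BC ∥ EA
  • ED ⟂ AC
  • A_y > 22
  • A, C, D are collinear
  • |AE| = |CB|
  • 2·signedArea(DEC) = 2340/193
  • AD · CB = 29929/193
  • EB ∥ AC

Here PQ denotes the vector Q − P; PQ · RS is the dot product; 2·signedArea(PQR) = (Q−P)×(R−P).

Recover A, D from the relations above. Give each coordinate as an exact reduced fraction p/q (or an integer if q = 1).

A = (-4, 23)
D = (439/193, 2363/193)

1. A_x = -4  [EB ∥ AC ∩ BC ∥ EA]
2. A_y = 23  [EB ∥ AC ∩ BC ∥ EA]
   → A = (-4, 23)
3. D_x = 439/193  [A, C, D are collinear ∩ ED ⟂ AC]
4. D_y = 2363/193  [A, C, D are collinear ∩ ED ⟂ AC]
   → D = (439/193, 2363/193)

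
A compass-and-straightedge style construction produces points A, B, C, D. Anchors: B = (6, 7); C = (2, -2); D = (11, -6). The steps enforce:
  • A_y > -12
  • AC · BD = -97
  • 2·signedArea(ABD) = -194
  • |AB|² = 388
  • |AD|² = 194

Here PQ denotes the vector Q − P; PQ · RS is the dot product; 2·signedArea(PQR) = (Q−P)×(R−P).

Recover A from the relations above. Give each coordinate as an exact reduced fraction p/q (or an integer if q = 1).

1. A_x = -2  [AC · BD = -97 ∩ 2·signedArea(ABD) = -194]
2. A_y = -11  [AC · BD = -97 ∩ 2·signedArea(ABD) = -194]
   → A = (-2, -11)

A = (-2, -11)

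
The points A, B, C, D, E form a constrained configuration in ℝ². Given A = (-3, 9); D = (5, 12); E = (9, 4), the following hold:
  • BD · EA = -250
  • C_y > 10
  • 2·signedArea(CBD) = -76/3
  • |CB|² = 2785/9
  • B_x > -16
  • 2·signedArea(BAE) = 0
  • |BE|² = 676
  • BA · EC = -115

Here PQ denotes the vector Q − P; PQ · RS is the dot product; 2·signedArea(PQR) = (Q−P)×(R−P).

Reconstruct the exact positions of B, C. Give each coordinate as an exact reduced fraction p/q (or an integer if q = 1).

1. B_x = -15  [2·signedArea(BAE) = 0 ∩ BD · EA = -250]
2. B_y = 14  [2·signedArea(BAE) = 0 ∩ BD · EA = -250]
   → B = (-15, 14)
3. C_x = 7/3  [2·signedArea(CBD) = -76/3 ∩ BA · EC = -115]
4. C_y = 11  [2·signedArea(CBD) = -76/3 ∩ BA · EC = -115]
   → C = (7/3, 11)

B = (-15, 14)
C = (7/3, 11)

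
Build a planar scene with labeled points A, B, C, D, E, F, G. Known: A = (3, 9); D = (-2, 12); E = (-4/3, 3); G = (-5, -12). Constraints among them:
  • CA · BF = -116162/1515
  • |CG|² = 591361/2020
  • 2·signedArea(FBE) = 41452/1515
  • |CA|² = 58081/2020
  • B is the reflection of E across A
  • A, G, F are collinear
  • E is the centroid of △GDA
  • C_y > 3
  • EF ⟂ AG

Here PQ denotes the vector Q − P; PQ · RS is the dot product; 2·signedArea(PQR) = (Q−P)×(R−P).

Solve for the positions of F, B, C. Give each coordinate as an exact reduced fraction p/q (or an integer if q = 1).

B = (22/3, 15)
C = (551/505, 4029/1010)
F = (689/1515, 1171/505)

1. F_x = 689/1515  [A, G, F are collinear ∩ EF ⟂ AG]
2. F_y = 1171/505  [A, G, F are collinear ∩ EF ⟂ AG]
   → F = (689/1515, 1171/505)
3. B_x = 22/3  [B is the reflection of E across A]
4. B_y = 15  [B is the reflection of E across A]
   → B = (22/3, 15)
5. C_x = 551/505  [line 10421/1515·x + 6404/505·y + -88009/1515 = 0 ∩ |CG|² = 591361/2020]
6. C_y = 4029/1010  [line 10421/1515·x + 6404/505·y + -88009/1515 = 0 ∩ |CG|² = 591361/2020]
   → C = (551/505, 4029/1010)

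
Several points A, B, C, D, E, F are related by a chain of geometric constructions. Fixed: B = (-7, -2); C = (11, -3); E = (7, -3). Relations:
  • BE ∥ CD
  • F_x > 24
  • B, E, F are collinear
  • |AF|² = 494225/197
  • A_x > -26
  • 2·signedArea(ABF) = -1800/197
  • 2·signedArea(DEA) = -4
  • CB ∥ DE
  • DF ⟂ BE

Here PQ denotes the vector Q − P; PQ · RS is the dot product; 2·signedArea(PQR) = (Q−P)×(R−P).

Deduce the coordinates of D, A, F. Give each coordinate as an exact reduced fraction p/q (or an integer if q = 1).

1. D_x = 25  [CB ∥ DE ∩ BE ∥ CD]
2. D_y = -4  [CB ∥ DE ∩ BE ∥ CD]
   → D = (25, -4)
3. F_x = 4921/197  [B, E, F are collinear ∩ DF ⟂ BE]
4. F_y = -844/197  [B, E, F are collinear ∩ DF ⟂ BE]
   → F = (4921/197, -844/197)
5. A_x = -25  [2·signedArea(ABF) = -1800/197 ∩ 2·signedArea(DEA) = -4]
6. A_y = -1  [2·signedArea(ABF) = -1800/197 ∩ 2·signedArea(DEA) = -4]
   → A = (-25, -1)

A = (-25, -1)
D = (25, -4)
F = (4921/197, -844/197)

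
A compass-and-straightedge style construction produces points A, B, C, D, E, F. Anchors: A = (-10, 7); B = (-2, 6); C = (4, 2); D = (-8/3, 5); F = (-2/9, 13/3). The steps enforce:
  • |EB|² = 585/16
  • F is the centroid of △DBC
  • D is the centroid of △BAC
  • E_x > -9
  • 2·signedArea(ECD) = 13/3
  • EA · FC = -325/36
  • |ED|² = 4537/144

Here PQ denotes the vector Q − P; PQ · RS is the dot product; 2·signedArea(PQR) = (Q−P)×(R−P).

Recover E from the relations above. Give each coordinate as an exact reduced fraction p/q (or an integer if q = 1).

E = (-8, 27/4)

1. E_x = -8  [2·signedArea(ECD) = 13/3 ∩ EA · FC = -325/36]
2. E_y = 27/4  [2·signedArea(ECD) = 13/3 ∩ EA · FC = -325/36]
   → E = (-8, 27/4)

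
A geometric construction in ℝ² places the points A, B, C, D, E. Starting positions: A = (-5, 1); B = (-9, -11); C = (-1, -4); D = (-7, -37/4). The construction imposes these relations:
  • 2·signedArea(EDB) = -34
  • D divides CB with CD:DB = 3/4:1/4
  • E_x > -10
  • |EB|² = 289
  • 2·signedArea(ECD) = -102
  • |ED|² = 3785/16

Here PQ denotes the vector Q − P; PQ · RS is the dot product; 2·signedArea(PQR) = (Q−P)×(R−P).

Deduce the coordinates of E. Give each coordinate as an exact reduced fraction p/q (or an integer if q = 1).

E = (-9, 6)

1. E_x = -9  [line 7/4·x + -2·y + 111/4 = 0 ∩ |ED|² = 3785/16]
2. E_y = 6  [line 7/4·x + -2·y + 111/4 = 0 ∩ |ED|² = 3785/16]
   → E = (-9, 6)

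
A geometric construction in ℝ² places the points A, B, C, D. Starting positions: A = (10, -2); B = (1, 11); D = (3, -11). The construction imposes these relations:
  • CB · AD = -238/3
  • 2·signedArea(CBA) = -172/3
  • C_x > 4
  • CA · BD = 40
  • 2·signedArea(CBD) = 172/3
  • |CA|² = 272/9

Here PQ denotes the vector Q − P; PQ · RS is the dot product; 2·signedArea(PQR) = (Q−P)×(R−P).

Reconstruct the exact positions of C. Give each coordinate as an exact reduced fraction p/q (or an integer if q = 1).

C = (14/3, -2/3)

1. C_x = 14/3  [2·signedArea(CBD) = 172/3 ∩ 2·signedArea(CBA) = -172/3]
2. C_y = -2/3  [2·signedArea(CBD) = 172/3 ∩ 2·signedArea(CBA) = -172/3]
   → C = (14/3, -2/3)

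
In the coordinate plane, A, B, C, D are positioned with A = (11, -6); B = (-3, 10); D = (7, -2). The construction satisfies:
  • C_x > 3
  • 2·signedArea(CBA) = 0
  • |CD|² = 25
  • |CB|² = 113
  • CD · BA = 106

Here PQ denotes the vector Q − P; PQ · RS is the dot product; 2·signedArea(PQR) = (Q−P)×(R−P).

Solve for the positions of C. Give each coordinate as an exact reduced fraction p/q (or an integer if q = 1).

C = (4, 2)

1. C_x = 4  [2·signedArea(CBA) = 0 ∩ CD · BA = 106]
2. C_y = 2  [2·signedArea(CBA) = 0 ∩ CD · BA = 106]
   → C = (4, 2)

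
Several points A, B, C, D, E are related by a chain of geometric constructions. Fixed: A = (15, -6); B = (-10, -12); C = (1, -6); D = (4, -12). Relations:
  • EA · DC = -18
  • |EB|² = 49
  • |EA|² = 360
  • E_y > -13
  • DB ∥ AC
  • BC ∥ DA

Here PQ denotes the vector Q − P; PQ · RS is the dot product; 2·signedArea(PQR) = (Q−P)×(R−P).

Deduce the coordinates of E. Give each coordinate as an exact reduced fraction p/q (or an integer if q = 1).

1. E_x = -3  [line 3·x + -6·y + -63 = 0 ∩ |EB|² = 49]
2. E_y = -12  [line 3·x + -6·y + -63 = 0 ∩ |EB|² = 49]
   → E = (-3, -12)

E = (-3, -12)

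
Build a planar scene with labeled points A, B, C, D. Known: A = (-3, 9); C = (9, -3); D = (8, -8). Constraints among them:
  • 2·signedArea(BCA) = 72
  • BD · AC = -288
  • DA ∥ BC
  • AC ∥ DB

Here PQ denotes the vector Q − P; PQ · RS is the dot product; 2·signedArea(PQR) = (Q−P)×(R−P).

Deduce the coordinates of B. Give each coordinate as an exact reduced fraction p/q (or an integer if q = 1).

B = (20, -20)

1. B_x = 20  [DA ∥ BC ∩ AC ∥ DB]
2. B_y = -20  [DA ∥ BC ∩ AC ∥ DB]
   → B = (20, -20)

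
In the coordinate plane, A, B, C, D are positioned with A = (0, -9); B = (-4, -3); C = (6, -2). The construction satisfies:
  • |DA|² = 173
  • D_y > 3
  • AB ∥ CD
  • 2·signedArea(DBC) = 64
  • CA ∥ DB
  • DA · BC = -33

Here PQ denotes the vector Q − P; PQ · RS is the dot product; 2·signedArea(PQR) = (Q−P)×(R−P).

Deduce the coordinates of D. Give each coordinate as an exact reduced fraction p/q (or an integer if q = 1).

D = (2, 4)

1. D_x = 2  [CA ∥ DB ∩ AB ∥ CD]
2. D_y = 4  [CA ∥ DB ∩ AB ∥ CD]
   → D = (2, 4)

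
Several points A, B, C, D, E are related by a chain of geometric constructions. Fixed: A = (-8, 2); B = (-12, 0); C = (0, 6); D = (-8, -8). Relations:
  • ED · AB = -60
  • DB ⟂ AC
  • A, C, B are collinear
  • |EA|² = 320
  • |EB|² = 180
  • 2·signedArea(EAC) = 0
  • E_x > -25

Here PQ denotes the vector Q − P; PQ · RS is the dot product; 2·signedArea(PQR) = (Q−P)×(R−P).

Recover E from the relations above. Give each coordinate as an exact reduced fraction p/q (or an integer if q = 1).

1. E_x = -24  [2·signedArea(EAC) = 0 ∩ ED · AB = -60]
2. E_y = -6  [2·signedArea(EAC) = 0 ∩ ED · AB = -60]
   → E = (-24, -6)

E = (-24, -6)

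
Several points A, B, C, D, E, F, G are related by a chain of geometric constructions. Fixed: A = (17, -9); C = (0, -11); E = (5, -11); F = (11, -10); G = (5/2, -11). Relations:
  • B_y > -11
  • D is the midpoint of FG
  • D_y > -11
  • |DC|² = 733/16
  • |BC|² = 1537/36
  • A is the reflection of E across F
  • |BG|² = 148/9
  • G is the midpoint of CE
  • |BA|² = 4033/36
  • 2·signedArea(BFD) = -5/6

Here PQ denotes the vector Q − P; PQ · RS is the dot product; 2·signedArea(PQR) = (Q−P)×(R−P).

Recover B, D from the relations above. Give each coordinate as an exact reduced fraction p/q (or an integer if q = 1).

1. D_x = 27/4  [D is the midpoint of FG]
2. D_y = -21/2  [D is the midpoint of FG]
   → D = (27/4, -21/2)
3. B_x = 13/2  [line 1/2·x + -17/4·y + -283/6 = 0 ∩ |BC|² = 1537/36]
4. B_y = -31/3  [line 1/2·x + -17/4·y + -283/6 = 0 ∩ |BC|² = 1537/36]
   → B = (13/2, -31/3)

B = (13/2, -31/3)
D = (27/4, -21/2)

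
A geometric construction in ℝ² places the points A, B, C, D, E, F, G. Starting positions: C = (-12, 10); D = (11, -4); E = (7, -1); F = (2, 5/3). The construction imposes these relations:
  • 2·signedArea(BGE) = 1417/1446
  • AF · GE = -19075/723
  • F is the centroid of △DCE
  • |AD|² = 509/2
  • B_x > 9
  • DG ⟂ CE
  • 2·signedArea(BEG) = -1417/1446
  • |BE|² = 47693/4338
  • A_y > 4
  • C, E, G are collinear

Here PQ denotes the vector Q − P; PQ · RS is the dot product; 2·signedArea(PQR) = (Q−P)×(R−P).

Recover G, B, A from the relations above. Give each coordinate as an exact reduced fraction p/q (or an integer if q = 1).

1. G_x = 5445/482  [C, E, G are collinear ∩ DG ⟂ CE]
2. G_y = -1681/482  [C, E, G are collinear ∩ DG ⟂ CE]
   → G = (5445/482, -1681/482)
3. B_x = 4707/482  [line -1199/482·x + -2071/482·y + 17549/1446 = 0 ∩ |BE|² = 47693/4338]
4. B_y = -4091/1446  [line -1199/482·x + -2071/482·y + 17549/1446 = 0 ∩ |BE|² = 47693/4338]
   → B = (4707/482, -4091/1446)
5. A_x = -5/2  [line 2071/482·x + -1199/482·y + 10573/482 = 0 ∩ |AD|² = 509/2]
6. A_y = 9/2  [line 2071/482·x + -1199/482·y + 10573/482 = 0 ∩ |AD|² = 509/2]
   → A = (-5/2, 9/2)

A = (-5/2, 9/2)
B = (4707/482, -4091/1446)
G = (5445/482, -1681/482)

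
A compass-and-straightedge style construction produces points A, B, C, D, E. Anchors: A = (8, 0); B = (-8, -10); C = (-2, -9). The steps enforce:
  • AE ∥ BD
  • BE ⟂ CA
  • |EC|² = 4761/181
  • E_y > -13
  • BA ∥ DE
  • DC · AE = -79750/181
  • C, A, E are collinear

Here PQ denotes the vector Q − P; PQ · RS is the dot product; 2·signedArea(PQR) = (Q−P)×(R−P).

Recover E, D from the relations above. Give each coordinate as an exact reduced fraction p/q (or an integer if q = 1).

D = (-3948/181, -4060/181)
E = (-1052/181, -2250/181)

1. E_x = -1052/181  [C, A, E are collinear ∩ BE ⟂ CA]
2. E_y = -2250/181  [C, A, E are collinear ∩ BE ⟂ CA]
   → E = (-1052/181, -2250/181)
3. D_x = -3948/181  [BA ∥ DE ∩ AE ∥ BD]
4. D_y = -4060/181  [BA ∥ DE ∩ AE ∥ BD]
   → D = (-3948/181, -4060/181)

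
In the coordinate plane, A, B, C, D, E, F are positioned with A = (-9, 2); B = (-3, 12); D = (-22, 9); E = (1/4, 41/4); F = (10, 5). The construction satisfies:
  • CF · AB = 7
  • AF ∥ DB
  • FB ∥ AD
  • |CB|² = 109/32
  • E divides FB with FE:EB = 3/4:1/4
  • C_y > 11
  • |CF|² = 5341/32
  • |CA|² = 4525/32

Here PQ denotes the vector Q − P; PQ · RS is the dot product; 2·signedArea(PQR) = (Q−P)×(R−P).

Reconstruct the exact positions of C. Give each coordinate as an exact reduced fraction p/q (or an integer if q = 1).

1. C_x = -11/8  [line -6·x + -10·y + 103 = 0 ∩ |CF|² = 5341/32]
2. C_y = 89/8  [line -6·x + -10·y + 103 = 0 ∩ |CF|² = 5341/32]
   → C = (-11/8, 89/8)

C = (-11/8, 89/8)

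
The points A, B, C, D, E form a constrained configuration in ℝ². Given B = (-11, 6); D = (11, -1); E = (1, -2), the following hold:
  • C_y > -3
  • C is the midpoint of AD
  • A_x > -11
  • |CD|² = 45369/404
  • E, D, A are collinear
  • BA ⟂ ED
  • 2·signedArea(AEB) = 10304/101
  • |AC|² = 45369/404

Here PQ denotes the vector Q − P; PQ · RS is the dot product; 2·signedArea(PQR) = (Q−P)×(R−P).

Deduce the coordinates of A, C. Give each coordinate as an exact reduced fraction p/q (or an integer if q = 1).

1. A_x = -1019/101  [E, D, A are collinear ∩ BA ⟂ ED]
2. A_y = -314/101  [E, D, A are collinear ∩ BA ⟂ ED]
   → A = (-1019/101, -314/101)
3. C_x = 46/101  [C is the midpoint of AD]
4. C_y = -415/202  [C is the midpoint of AD]
   → C = (46/101, -415/202)

A = (-1019/101, -314/101)
C = (46/101, -415/202)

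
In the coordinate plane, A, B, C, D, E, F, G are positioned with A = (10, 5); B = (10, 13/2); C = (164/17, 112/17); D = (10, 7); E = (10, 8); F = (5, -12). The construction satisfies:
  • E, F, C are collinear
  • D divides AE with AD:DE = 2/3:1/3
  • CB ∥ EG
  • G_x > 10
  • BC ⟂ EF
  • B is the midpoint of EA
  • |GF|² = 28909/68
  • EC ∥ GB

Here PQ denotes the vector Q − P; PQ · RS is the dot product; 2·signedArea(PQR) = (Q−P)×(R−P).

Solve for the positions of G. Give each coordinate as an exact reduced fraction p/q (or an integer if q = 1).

1. G_x = 176/17  [EC ∥ GB ∩ CB ∥ EG]
2. G_y = 269/34  [EC ∥ GB ∩ CB ∥ EG]
   → G = (176/17, 269/34)

G = (176/17, 269/34)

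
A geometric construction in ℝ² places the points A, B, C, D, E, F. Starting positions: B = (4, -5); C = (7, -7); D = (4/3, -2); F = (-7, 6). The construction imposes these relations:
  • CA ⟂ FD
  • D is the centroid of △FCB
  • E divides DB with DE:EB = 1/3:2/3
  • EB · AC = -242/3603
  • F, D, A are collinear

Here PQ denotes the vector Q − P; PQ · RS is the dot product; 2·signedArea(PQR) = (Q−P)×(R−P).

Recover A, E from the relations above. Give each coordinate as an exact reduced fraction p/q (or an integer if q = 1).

A = (8143/1201, -8682/1201)
E = (20/9, -3)

1. A_x = 8143/1201  [F, D, A are collinear ∩ CA ⟂ FD]
2. A_y = -8682/1201  [F, D, A are collinear ∩ CA ⟂ FD]
   → A = (8143/1201, -8682/1201)
3. E_x = 20/9  [E divides DB with DE:EB = 1/3:2/3]
4. E_y = -3  [E divides DB with DE:EB = 1/3:2/3]
   → E = (20/9, -3)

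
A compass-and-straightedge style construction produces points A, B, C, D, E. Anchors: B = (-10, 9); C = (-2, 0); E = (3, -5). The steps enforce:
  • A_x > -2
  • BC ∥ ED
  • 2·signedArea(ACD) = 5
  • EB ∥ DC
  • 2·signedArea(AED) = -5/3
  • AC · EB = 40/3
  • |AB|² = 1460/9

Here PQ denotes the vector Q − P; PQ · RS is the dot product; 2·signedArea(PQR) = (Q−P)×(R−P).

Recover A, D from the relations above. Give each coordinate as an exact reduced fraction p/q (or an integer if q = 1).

1. A_x = -4/3  [line 13·x + -14·y + 38/3 = 0 ∩ |AB|² = 1460/9]
2. A_y = -1/3  [line 13·x + -14·y + 38/3 = 0 ∩ |AB|² = 1460/9]
   → A = (-4/3, -1/3)
3. D_x = 11  [2·signedArea(AED) = -5/3 ∩ BC ∥ ED]
4. D_y = -14  [2·signedArea(AED) = -5/3 ∩ BC ∥ ED]
   → D = (11, -14)

A = (-4/3, -1/3)
D = (11, -14)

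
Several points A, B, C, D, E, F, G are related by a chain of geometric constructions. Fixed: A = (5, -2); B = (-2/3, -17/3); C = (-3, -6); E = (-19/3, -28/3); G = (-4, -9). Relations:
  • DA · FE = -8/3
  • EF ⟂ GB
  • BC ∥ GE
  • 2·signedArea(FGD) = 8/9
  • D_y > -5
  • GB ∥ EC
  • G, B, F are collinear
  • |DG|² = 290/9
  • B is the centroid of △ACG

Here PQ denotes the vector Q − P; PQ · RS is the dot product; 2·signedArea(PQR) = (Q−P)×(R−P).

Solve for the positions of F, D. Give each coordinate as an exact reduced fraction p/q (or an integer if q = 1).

1. F_x = -16/3  [G, B, F are collinear ∩ EF ⟂ GB]
2. F_y = -31/3  [G, B, F are collinear ∩ EF ⟂ GB]
   → F = (-16/3, -31/3)
3. D_x = -1/3  [line 1·x + -1·y + -13/3 = 0 ∩ |DG|² = 290/9]
4. D_y = -14/3  [line 1·x + -1·y + -13/3 = 0 ∩ |DG|² = 290/9]
   → D = (-1/3, -14/3)

D = (-1/3, -14/3)
F = (-16/3, -31/3)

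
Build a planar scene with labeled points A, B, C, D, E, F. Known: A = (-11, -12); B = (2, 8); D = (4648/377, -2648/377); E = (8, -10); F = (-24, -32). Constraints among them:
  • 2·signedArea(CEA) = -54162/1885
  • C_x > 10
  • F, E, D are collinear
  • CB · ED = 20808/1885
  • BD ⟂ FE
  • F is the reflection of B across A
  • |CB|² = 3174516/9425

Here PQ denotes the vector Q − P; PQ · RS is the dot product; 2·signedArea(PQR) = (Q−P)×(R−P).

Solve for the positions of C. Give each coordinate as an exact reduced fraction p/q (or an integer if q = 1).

1. C_x = 19976/1885  [CB · ED = 20808/1885 ∩ 2·signedArea(CEA) = -54162/1885]
2. C_y = -15484/1885  [CB · ED = 20808/1885 ∩ 2·signedArea(CEA) = -54162/1885]
   → C = (19976/1885, -15484/1885)

C = (19976/1885, -15484/1885)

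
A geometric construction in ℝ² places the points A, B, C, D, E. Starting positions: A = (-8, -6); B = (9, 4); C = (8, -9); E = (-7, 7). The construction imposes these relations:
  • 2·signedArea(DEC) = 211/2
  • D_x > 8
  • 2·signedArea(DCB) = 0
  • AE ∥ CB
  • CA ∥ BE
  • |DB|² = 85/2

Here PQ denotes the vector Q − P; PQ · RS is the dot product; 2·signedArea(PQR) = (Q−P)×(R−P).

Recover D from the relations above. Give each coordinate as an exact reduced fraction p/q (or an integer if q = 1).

D = (17/2, -5/2)

1. D_x = 17/2  [2·signedArea(DCB) = 0 ∩ 2·signedArea(DEC) = 211/2]
2. D_y = -5/2  [2·signedArea(DCB) = 0 ∩ 2·signedArea(DEC) = 211/2]
   → D = (17/2, -5/2)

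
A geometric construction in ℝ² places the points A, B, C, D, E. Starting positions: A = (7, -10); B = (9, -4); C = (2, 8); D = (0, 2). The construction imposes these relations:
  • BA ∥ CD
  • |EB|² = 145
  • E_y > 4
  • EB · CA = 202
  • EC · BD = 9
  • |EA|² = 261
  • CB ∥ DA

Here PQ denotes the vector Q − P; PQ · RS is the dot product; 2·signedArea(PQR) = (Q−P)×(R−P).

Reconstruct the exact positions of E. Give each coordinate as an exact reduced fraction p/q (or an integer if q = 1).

1. E_x = 1  [EC · BD = 9 ∩ EB · CA = 202]
2. E_y = 5  [EC · BD = 9 ∩ EB · CA = 202]
   → E = (1, 5)

E = (1, 5)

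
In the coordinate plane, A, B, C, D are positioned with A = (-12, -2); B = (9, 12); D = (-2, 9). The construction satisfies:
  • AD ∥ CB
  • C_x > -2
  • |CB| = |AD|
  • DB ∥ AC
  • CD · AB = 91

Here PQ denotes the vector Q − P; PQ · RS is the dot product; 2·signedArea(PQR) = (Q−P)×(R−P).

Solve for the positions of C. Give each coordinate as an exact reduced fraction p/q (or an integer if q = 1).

1. C_x = -1  [AD ∥ CB ∩ DB ∥ AC]
2. C_y = 1  [AD ∥ CB ∩ DB ∥ AC]
   → C = (-1, 1)

C = (-1, 1)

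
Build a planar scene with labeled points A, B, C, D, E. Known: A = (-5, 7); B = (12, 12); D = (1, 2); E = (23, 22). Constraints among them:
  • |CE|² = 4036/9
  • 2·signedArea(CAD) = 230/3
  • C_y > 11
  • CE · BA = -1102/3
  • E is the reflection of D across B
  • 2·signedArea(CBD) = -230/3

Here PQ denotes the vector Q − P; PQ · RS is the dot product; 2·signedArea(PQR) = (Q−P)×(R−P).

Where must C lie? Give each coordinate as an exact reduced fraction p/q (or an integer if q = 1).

1. C_x = 13/3  [2·signedArea(CBD) = -230/3 ∩ CE · BA = -1102/3]
2. C_y = 12  [2·signedArea(CBD) = -230/3 ∩ CE · BA = -1102/3]
   → C = (13/3, 12)

C = (13/3, 12)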